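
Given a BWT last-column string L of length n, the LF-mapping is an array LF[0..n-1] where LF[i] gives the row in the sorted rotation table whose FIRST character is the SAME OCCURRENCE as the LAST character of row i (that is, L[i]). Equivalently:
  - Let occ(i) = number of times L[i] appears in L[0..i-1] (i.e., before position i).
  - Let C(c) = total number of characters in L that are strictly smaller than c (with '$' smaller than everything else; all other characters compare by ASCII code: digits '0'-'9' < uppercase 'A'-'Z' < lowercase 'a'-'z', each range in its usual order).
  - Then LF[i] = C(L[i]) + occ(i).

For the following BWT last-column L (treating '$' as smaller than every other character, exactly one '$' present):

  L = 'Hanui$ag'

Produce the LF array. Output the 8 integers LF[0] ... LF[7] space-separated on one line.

Answer: 1 2 6 7 5 0 3 4

Derivation:
Char counts: '$':1, 'H':1, 'a':2, 'g':1, 'i':1, 'n':1, 'u':1
C (first-col start): C('$')=0, C('H')=1, C('a')=2, C('g')=4, C('i')=5, C('n')=6, C('u')=7
L[0]='H': occ=0, LF[0]=C('H')+0=1+0=1
L[1]='a': occ=0, LF[1]=C('a')+0=2+0=2
L[2]='n': occ=0, LF[2]=C('n')+0=6+0=6
L[3]='u': occ=0, LF[3]=C('u')+0=7+0=7
L[4]='i': occ=0, LF[4]=C('i')+0=5+0=5
L[5]='$': occ=0, LF[5]=C('$')+0=0+0=0
L[6]='a': occ=1, LF[6]=C('a')+1=2+1=3
L[7]='g': occ=0, LF[7]=C('g')+0=4+0=4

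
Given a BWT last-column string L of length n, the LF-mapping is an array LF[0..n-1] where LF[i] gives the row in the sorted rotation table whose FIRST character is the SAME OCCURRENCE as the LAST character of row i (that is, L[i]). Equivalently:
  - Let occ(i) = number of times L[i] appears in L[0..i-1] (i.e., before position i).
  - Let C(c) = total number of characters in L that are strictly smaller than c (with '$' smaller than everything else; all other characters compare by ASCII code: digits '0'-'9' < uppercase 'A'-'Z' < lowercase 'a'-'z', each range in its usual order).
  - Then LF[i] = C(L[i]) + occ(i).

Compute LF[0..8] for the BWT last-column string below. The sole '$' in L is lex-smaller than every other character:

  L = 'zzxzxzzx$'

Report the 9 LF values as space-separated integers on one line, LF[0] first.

Char counts: '$':1, 'x':3, 'z':5
C (first-col start): C('$')=0, C('x')=1, C('z')=4
L[0]='z': occ=0, LF[0]=C('z')+0=4+0=4
L[1]='z': occ=1, LF[1]=C('z')+1=4+1=5
L[2]='x': occ=0, LF[2]=C('x')+0=1+0=1
L[3]='z': occ=2, LF[3]=C('z')+2=4+2=6
L[4]='x': occ=1, LF[4]=C('x')+1=1+1=2
L[5]='z': occ=3, LF[5]=C('z')+3=4+3=7
L[6]='z': occ=4, LF[6]=C('z')+4=4+4=8
L[7]='x': occ=2, LF[7]=C('x')+2=1+2=3
L[8]='$': occ=0, LF[8]=C('$')+0=0+0=0

Answer: 4 5 1 6 2 7 8 3 0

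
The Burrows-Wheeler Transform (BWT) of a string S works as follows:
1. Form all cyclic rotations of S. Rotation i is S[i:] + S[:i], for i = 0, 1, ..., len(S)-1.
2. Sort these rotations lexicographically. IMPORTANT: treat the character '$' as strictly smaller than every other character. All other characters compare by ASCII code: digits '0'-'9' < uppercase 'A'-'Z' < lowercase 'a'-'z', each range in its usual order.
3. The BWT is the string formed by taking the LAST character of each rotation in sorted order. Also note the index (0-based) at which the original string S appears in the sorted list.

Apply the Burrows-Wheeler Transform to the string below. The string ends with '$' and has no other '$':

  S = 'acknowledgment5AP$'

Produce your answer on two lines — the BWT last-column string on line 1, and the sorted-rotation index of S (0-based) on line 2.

Answer: Pt5A$aelmdcwgkenno
4

Derivation:
All 18 rotations (rotation i = S[i:]+S[:i]):
  rot[0] = acknowledgment5AP$
  rot[1] = cknowledgment5AP$a
  rot[2] = knowledgment5AP$ac
  rot[3] = nowledgment5AP$ack
  rot[4] = owledgment5AP$ackn
  rot[5] = wledgment5AP$ackno
  rot[6] = ledgment5AP$acknow
  rot[7] = edgment5AP$acknowl
  rot[8] = dgment5AP$acknowle
  rot[9] = gment5AP$acknowled
  rot[10] = ment5AP$acknowledg
  rot[11] = ent5AP$acknowledgm
  rot[12] = nt5AP$acknowledgme
  rot[13] = t5AP$acknowledgmen
  rot[14] = 5AP$acknowledgment
  rot[15] = AP$acknowledgment5
  rot[16] = P$acknowledgment5A
  rot[17] = $acknowledgment5AP
Sorted (with $ < everything):
  sorted[0] = $acknowledgment5AP  (last char: 'P')
  sorted[1] = 5AP$acknowledgment  (last char: 't')
  sorted[2] = AP$acknowledgment5  (last char: '5')
  sorted[3] = P$acknowledgment5A  (last char: 'A')
  sorted[4] = acknowledgment5AP$  (last char: '$')
  sorted[5] = cknowledgment5AP$a  (last char: 'a')
  sorted[6] = dgment5AP$acknowle  (last char: 'e')
  sorted[7] = edgment5AP$acknowl  (last char: 'l')
  sorted[8] = ent5AP$acknowledgm  (last char: 'm')
  sorted[9] = gment5AP$acknowled  (last char: 'd')
  sorted[10] = knowledgment5AP$ac  (last char: 'c')
  sorted[11] = ledgment5AP$acknow  (last char: 'w')
  sorted[12] = ment5AP$acknowledg  (last char: 'g')
  sorted[13] = nowledgment5AP$ack  (last char: 'k')
  sorted[14] = nt5AP$acknowledgme  (last char: 'e')
  sorted[15] = owledgment5AP$ackn  (last char: 'n')
  sorted[16] = t5AP$acknowledgmen  (last char: 'n')
  sorted[17] = wledgment5AP$ackno  (last char: 'o')
Last column: Pt5A$aelmdcwgkenno
Original string S is at sorted index 4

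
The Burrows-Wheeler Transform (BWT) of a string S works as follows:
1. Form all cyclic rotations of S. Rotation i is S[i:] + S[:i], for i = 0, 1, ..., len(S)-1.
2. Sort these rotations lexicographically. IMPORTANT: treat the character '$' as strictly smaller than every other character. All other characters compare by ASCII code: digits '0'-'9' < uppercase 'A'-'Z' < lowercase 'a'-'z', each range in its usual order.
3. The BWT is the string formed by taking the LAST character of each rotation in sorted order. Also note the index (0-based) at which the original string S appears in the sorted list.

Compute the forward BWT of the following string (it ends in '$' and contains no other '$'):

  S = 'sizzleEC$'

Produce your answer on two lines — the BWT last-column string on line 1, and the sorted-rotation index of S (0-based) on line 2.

Answer: CEelsz$zi
6

Derivation:
All 9 rotations (rotation i = S[i:]+S[:i]):
  rot[0] = sizzleEC$
  rot[1] = izzleEC$s
  rot[2] = zzleEC$si
  rot[3] = zleEC$siz
  rot[4] = leEC$sizz
  rot[5] = eEC$sizzl
  rot[6] = EC$sizzle
  rot[7] = C$sizzleE
  rot[8] = $sizzleEC
Sorted (with $ < everything):
  sorted[0] = $sizzleEC  (last char: 'C')
  sorted[1] = C$sizzleE  (last char: 'E')
  sorted[2] = EC$sizzle  (last char: 'e')
  sorted[3] = eEC$sizzl  (last char: 'l')
  sorted[4] = izzleEC$s  (last char: 's')
  sorted[5] = leEC$sizz  (last char: 'z')
  sorted[6] = sizzleEC$  (last char: '$')
  sorted[7] = zleEC$siz  (last char: 'z')
  sorted[8] = zzleEC$si  (last char: 'i')
Last column: CEelsz$zi
Original string S is at sorted index 6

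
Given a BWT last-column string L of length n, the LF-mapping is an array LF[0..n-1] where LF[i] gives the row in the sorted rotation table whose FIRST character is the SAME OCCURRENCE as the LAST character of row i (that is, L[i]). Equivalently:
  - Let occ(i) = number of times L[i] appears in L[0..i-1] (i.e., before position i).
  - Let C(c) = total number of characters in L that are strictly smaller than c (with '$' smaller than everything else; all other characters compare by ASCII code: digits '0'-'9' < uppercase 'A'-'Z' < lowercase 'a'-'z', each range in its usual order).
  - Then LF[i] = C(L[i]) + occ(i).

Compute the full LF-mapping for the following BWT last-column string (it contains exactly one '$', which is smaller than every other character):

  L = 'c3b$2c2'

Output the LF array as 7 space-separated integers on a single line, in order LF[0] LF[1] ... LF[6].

Answer: 5 3 4 0 1 6 2

Derivation:
Char counts: '$':1, '2':2, '3':1, 'b':1, 'c':2
C (first-col start): C('$')=0, C('2')=1, C('3')=3, C('b')=4, C('c')=5
L[0]='c': occ=0, LF[0]=C('c')+0=5+0=5
L[1]='3': occ=0, LF[1]=C('3')+0=3+0=3
L[2]='b': occ=0, LF[2]=C('b')+0=4+0=4
L[3]='$': occ=0, LF[3]=C('$')+0=0+0=0
L[4]='2': occ=0, LF[4]=C('2')+0=1+0=1
L[5]='c': occ=1, LF[5]=C('c')+1=5+1=6
L[6]='2': occ=1, LF[6]=C('2')+1=1+1=2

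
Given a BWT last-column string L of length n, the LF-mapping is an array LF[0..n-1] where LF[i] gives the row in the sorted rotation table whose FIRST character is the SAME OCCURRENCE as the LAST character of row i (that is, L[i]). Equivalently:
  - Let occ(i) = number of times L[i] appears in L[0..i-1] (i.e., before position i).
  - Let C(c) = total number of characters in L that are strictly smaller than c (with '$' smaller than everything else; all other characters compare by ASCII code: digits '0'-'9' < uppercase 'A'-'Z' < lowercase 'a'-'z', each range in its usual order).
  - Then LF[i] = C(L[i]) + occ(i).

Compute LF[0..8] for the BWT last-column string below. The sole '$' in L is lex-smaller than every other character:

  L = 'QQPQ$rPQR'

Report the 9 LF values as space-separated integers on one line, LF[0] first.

Char counts: '$':1, 'P':2, 'Q':4, 'R':1, 'r':1
C (first-col start): C('$')=0, C('P')=1, C('Q')=3, C('R')=7, C('r')=8
L[0]='Q': occ=0, LF[0]=C('Q')+0=3+0=3
L[1]='Q': occ=1, LF[1]=C('Q')+1=3+1=4
L[2]='P': occ=0, LF[2]=C('P')+0=1+0=1
L[3]='Q': occ=2, LF[3]=C('Q')+2=3+2=5
L[4]='$': occ=0, LF[4]=C('$')+0=0+0=0
L[5]='r': occ=0, LF[5]=C('r')+0=8+0=8
L[6]='P': occ=1, LF[6]=C('P')+1=1+1=2
L[7]='Q': occ=3, LF[7]=C('Q')+3=3+3=6
L[8]='R': occ=0, LF[8]=C('R')+0=7+0=7

Answer: 3 4 1 5 0 8 2 6 7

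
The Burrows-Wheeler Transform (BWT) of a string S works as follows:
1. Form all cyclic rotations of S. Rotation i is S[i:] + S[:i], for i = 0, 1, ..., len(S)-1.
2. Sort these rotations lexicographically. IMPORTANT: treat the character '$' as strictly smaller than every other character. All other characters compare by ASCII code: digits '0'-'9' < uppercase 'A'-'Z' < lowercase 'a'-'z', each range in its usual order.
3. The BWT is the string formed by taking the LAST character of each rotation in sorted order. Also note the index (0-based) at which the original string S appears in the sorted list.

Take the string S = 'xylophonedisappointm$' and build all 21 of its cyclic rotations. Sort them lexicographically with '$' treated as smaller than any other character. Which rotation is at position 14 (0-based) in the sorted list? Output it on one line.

All 21 rotations (rotation i = S[i:]+S[:i]):
  rot[0] = xylophonedisappointm$
  rot[1] = ylophonedisappointm$x
  rot[2] = lophonedisappointm$xy
  rot[3] = ophonedisappointm$xyl
  rot[4] = phonedisappointm$xylo
  rot[5] = honedisappointm$xylop
  rot[6] = onedisappointm$xyloph
  rot[7] = nedisappointm$xylopho
  rot[8] = edisappointm$xylophon
  rot[9] = disappointm$xylophone
  rot[10] = isappointm$xylophoned
  rot[11] = sappointm$xylophonedi
  rot[12] = appointm$xylophonedis
  rot[13] = ppointm$xylophonedisa
  rot[14] = pointm$xylophonedisap
  rot[15] = ointm$xylophonedisapp
  rot[16] = intm$xylophonedisappo
  rot[17] = ntm$xylophonedisappoi
  rot[18] = tm$xylophonedisappoin
  rot[19] = m$xylophonedisappoint
  rot[20] = $xylophonedisappointm
Sorted (with $ < everything):
  sorted[0] = $xylophonedisappointm
  sorted[1] = appointm$xylophonedis
  sorted[2] = disappointm$xylophone
  sorted[3] = edisappointm$xylophon
  sorted[4] = honedisappointm$xylop
  sorted[5] = intm$xylophonedisappo
  sorted[6] = isappointm$xylophoned
  sorted[7] = lophonedisappointm$xy
  sorted[8] = m$xylophonedisappoint
  sorted[9] = nedisappointm$xylopho
  sorted[10] = ntm$xylophonedisappoi
  sorted[11] = ointm$xylophonedisapp
  sorted[12] = onedisappointm$xyloph
  sorted[13] = ophonedisappointm$xyl
  sorted[14] = phonedisappointm$xylo
  sorted[15] = pointm$xylophonedisap
  sorted[16] = ppointm$xylophonedisa
  sorted[17] = sappointm$xylophonedi
  sorted[18] = tm$xylophonedisappoin
  sorted[19] = xylophonedisappointm$
  sorted[20] = ylophonedisappointm$x
sorted[14] = phonedisappointm$xylo

Answer: phonedisappointm$xylo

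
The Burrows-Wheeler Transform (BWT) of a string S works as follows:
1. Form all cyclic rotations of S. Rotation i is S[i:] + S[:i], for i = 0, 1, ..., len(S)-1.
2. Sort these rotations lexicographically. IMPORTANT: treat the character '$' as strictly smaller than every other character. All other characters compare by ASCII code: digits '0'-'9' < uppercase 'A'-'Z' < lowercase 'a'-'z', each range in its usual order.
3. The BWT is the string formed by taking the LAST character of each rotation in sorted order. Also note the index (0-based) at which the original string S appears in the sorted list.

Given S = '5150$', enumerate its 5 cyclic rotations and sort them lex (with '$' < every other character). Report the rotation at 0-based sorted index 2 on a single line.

Answer: 150$5

Derivation:
All 5 rotations (rotation i = S[i:]+S[:i]):
  rot[0] = 5150$
  rot[1] = 150$5
  rot[2] = 50$51
  rot[3] = 0$515
  rot[4] = $5150
Sorted (with $ < everything):
  sorted[0] = $5150
  sorted[1] = 0$515
  sorted[2] = 150$5
  sorted[3] = 50$51
  sorted[4] = 5150$
sorted[2] = 150$5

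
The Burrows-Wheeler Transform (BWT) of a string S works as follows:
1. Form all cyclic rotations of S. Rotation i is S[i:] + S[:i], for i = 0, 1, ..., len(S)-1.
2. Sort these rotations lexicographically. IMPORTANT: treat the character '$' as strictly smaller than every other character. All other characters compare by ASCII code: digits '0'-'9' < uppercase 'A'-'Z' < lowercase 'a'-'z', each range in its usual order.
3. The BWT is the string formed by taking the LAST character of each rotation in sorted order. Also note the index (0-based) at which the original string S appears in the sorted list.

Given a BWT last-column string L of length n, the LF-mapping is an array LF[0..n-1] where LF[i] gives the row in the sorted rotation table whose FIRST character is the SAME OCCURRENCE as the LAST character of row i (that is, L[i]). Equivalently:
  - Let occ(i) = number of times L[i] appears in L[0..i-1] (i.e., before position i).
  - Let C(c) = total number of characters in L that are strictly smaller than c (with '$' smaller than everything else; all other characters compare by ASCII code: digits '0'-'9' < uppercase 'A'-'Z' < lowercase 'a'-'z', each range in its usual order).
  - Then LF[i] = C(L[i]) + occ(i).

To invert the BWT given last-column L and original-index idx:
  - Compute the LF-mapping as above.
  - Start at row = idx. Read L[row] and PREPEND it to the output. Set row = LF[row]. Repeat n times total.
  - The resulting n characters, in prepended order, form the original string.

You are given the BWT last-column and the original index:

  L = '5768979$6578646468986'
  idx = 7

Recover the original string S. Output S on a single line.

LF mapping: 3 11 5 14 18 12 19 0 6 4 13 15 7 1 8 2 9 16 20 17 10
Walk LF starting at row 7, prepending L[row]:
  step 1: row=7, L[7]='$', prepend. Next row=LF[7]=0
  step 2: row=0, L[0]='5', prepend. Next row=LF[0]=3
  step 3: row=3, L[3]='8', prepend. Next row=LF[3]=14
  step 4: row=14, L[14]='6', prepend. Next row=LF[14]=8
  step 5: row=8, L[8]='6', prepend. Next row=LF[8]=6
  step 6: row=6, L[6]='9', prepend. Next row=LF[6]=19
  step 7: row=19, L[19]='8', prepend. Next row=LF[19]=17
  step 8: row=17, L[17]='8', prepend. Next row=LF[17]=16
  step 9: row=16, L[16]='6', prepend. Next row=LF[16]=9
  step 10: row=9, L[9]='5', prepend. Next row=LF[9]=4
  step 11: row=4, L[4]='9', prepend. Next row=LF[4]=18
  step 12: row=18, L[18]='9', prepend. Next row=LF[18]=20
  step 13: row=20, L[20]='6', prepend. Next row=LF[20]=10
  step 14: row=10, L[10]='7', prepend. Next row=LF[10]=13
  step 15: row=13, L[13]='4', prepend. Next row=LF[13]=1
  step 16: row=1, L[1]='7', prepend. Next row=LF[1]=11
  step 17: row=11, L[11]='8', prepend. Next row=LF[11]=15
  step 18: row=15, L[15]='4', prepend. Next row=LF[15]=2
  step 19: row=2, L[2]='6', prepend. Next row=LF[2]=5
  step 20: row=5, L[5]='7', prepend. Next row=LF[5]=12
  step 21: row=12, L[12]='6', prepend. Next row=LF[12]=7
Reversed output: 67648747699568896685$

Answer: 67648747699568896685$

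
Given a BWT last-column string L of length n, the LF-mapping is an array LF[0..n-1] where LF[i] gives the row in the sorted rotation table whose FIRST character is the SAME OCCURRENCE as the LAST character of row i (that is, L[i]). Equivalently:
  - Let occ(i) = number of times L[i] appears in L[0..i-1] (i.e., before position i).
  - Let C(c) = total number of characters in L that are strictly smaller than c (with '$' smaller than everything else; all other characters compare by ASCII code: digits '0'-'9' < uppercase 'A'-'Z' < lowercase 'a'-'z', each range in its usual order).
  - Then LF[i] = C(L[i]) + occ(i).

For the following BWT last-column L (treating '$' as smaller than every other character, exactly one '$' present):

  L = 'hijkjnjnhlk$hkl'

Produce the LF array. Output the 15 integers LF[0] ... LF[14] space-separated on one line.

Answer: 1 4 5 8 6 13 7 14 2 11 9 0 3 10 12

Derivation:
Char counts: '$':1, 'h':3, 'i':1, 'j':3, 'k':3, 'l':2, 'n':2
C (first-col start): C('$')=0, C('h')=1, C('i')=4, C('j')=5, C('k')=8, C('l')=11, C('n')=13
L[0]='h': occ=0, LF[0]=C('h')+0=1+0=1
L[1]='i': occ=0, LF[1]=C('i')+0=4+0=4
L[2]='j': occ=0, LF[2]=C('j')+0=5+0=5
L[3]='k': occ=0, LF[3]=C('k')+0=8+0=8
L[4]='j': occ=1, LF[4]=C('j')+1=5+1=6
L[5]='n': occ=0, LF[5]=C('n')+0=13+0=13
L[6]='j': occ=2, LF[6]=C('j')+2=5+2=7
L[7]='n': occ=1, LF[7]=C('n')+1=13+1=14
L[8]='h': occ=1, LF[8]=C('h')+1=1+1=2
L[9]='l': occ=0, LF[9]=C('l')+0=11+0=11
L[10]='k': occ=1, LF[10]=C('k')+1=8+1=9
L[11]='$': occ=0, LF[11]=C('$')+0=0+0=0
L[12]='h': occ=2, LF[12]=C('h')+2=1+2=3
L[13]='k': occ=2, LF[13]=C('k')+2=8+2=10
L[14]='l': occ=1, LF[14]=C('l')+1=11+1=12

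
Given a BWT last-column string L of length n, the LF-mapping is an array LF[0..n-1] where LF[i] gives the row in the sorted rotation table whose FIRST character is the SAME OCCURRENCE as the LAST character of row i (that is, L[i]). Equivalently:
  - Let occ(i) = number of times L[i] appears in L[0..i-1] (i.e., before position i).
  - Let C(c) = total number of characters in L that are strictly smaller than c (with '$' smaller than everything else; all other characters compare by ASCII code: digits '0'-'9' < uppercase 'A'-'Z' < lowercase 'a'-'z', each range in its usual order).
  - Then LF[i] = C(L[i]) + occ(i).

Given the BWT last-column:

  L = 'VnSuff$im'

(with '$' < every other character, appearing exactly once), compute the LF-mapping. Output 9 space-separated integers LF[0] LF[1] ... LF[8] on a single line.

Char counts: '$':1, 'S':1, 'V':1, 'f':2, 'i':1, 'm':1, 'n':1, 'u':1
C (first-col start): C('$')=0, C('S')=1, C('V')=2, C('f')=3, C('i')=5, C('m')=6, C('n')=7, C('u')=8
L[0]='V': occ=0, LF[0]=C('V')+0=2+0=2
L[1]='n': occ=0, LF[1]=C('n')+0=7+0=7
L[2]='S': occ=0, LF[2]=C('S')+0=1+0=1
L[3]='u': occ=0, LF[3]=C('u')+0=8+0=8
L[4]='f': occ=0, LF[4]=C('f')+0=3+0=3
L[5]='f': occ=1, LF[5]=C('f')+1=3+1=4
L[6]='$': occ=0, LF[6]=C('$')+0=0+0=0
L[7]='i': occ=0, LF[7]=C('i')+0=5+0=5
L[8]='m': occ=0, LF[8]=C('m')+0=6+0=6

Answer: 2 7 1 8 3 4 0 5 6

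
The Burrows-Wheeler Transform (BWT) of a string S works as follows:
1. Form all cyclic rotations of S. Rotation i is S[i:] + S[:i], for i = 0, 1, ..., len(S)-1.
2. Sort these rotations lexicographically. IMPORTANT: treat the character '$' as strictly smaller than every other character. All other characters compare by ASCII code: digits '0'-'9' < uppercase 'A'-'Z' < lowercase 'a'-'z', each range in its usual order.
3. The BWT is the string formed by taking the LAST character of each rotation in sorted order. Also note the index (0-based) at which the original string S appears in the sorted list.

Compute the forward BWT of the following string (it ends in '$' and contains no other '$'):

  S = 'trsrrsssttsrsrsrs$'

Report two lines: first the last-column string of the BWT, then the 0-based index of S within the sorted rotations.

Answer: ssstssrrrrrtrss$ts
15

Derivation:
All 18 rotations (rotation i = S[i:]+S[:i]):
  rot[0] = trsrrsssttsrsrsrs$
  rot[1] = rsrrsssttsrsrsrs$t
  rot[2] = srrsssttsrsrsrs$tr
  rot[3] = rrsssttsrsrsrs$trs
  rot[4] = rsssttsrsrsrs$trsr
  rot[5] = sssttsrsrsrs$trsrr
  rot[6] = ssttsrsrsrs$trsrrs
  rot[7] = sttsrsrsrs$trsrrss
  rot[8] = ttsrsrsrs$trsrrsss
  rot[9] = tsrsrsrs$trsrrssst
  rot[10] = srsrsrs$trsrrssstt
  rot[11] = rsrsrs$trsrrssstts
  rot[12] = srsrs$trsrrsssttsr
  rot[13] = rsrs$trsrrsssttsrs
  rot[14] = srs$trsrrsssttsrsr
  rot[15] = rs$trsrrsssttsrsrs
  rot[16] = s$trsrrsssttsrsrsr
  rot[17] = $trsrrsssttsrsrsrs
Sorted (with $ < everything):
  sorted[0] = $trsrrsssttsrsrsrs  (last char: 's')
  sorted[1] = rrsssttsrsrsrs$trs  (last char: 's')
  sorted[2] = rs$trsrrsssttsrsrs  (last char: 's')
  sorted[3] = rsrrsssttsrsrsrs$t  (last char: 't')
  sorted[4] = rsrs$trsrrsssttsrs  (last char: 's')
  sorted[5] = rsrsrs$trsrrssstts  (last char: 's')
  sorted[6] = rsssttsrsrsrs$trsr  (last char: 'r')
  sorted[7] = s$trsrrsssttsrsrsr  (last char: 'r')
  sorted[8] = srrsssttsrsrsrs$tr  (last char: 'r')
  sorted[9] = srs$trsrrsssttsrsr  (last char: 'r')
  sorted[10] = srsrs$trsrrsssttsr  (last char: 'r')
  sorted[11] = srsrsrs$trsrrssstt  (last char: 't')
  sorted[12] = sssttsrsrsrs$trsrr  (last char: 'r')
  sorted[13] = ssttsrsrsrs$trsrrs  (last char: 's')
  sorted[14] = sttsrsrsrs$trsrrss  (last char: 's')
  sorted[15] = trsrrsssttsrsrsrs$  (last char: '$')
  sorted[16] = tsrsrsrs$trsrrssst  (last char: 't')
  sorted[17] = ttsrsrsrs$trsrrsss  (last char: 's')
Last column: ssstssrrrrrtrss$ts
Original string S is at sorted index 15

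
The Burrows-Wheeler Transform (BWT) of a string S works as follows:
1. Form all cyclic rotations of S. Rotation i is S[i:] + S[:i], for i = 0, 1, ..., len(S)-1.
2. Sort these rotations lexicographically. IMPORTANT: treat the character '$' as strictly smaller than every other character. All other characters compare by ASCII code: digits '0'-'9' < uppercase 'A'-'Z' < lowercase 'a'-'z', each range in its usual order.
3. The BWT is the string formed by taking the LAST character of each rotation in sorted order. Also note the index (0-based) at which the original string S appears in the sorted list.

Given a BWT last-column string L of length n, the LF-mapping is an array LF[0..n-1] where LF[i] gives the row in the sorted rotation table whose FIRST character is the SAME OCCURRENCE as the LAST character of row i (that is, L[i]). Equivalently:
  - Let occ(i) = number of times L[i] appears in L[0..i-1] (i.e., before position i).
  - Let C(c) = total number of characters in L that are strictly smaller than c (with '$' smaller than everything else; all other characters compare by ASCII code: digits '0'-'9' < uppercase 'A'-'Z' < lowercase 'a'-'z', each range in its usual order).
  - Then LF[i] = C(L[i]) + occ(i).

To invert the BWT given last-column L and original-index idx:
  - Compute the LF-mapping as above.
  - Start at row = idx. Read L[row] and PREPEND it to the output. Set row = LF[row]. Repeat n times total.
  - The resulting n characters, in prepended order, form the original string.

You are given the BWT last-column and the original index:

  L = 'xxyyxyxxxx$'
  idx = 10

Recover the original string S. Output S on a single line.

LF mapping: 1 2 8 9 3 10 4 5 6 7 0
Walk LF starting at row 10, prepending L[row]:
  step 1: row=10, L[10]='$', prepend. Next row=LF[10]=0
  step 2: row=0, L[0]='x', prepend. Next row=LF[0]=1
  step 3: row=1, L[1]='x', prepend. Next row=LF[1]=2
  step 4: row=2, L[2]='y', prepend. Next row=LF[2]=8
  step 5: row=8, L[8]='x', prepend. Next row=LF[8]=6
  step 6: row=6, L[6]='x', prepend. Next row=LF[6]=4
  step 7: row=4, L[4]='x', prepend. Next row=LF[4]=3
  step 8: row=3, L[3]='y', prepend. Next row=LF[3]=9
  step 9: row=9, L[9]='x', prepend. Next row=LF[9]=7
  step 10: row=7, L[7]='x', prepend. Next row=LF[7]=5
  step 11: row=5, L[5]='y', prepend. Next row=LF[5]=10
Reversed output: yxxyxxxyxx$

Answer: yxxyxxxyxx$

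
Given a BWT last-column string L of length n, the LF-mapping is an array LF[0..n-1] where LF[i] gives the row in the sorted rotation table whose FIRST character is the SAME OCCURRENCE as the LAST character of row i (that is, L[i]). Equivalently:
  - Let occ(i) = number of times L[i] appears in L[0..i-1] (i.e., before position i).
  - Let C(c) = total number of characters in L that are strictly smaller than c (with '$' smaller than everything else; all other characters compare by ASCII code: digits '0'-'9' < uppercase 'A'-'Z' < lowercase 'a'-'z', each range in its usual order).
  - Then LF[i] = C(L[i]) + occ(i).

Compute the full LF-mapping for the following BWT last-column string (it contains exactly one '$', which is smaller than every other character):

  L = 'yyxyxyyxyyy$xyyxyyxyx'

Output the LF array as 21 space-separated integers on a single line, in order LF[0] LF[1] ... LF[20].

Answer: 8 9 1 10 2 11 12 3 13 14 15 0 4 16 17 5 18 19 6 20 7

Derivation:
Char counts: '$':1, 'x':7, 'y':13
C (first-col start): C('$')=0, C('x')=1, C('y')=8
L[0]='y': occ=0, LF[0]=C('y')+0=8+0=8
L[1]='y': occ=1, LF[1]=C('y')+1=8+1=9
L[2]='x': occ=0, LF[2]=C('x')+0=1+0=1
L[3]='y': occ=2, LF[3]=C('y')+2=8+2=10
L[4]='x': occ=1, LF[4]=C('x')+1=1+1=2
L[5]='y': occ=3, LF[5]=C('y')+3=8+3=11
L[6]='y': occ=4, LF[6]=C('y')+4=8+4=12
L[7]='x': occ=2, LF[7]=C('x')+2=1+2=3
L[8]='y': occ=5, LF[8]=C('y')+5=8+5=13
L[9]='y': occ=6, LF[9]=C('y')+6=8+6=14
L[10]='y': occ=7, LF[10]=C('y')+7=8+7=15
L[11]='$': occ=0, LF[11]=C('$')+0=0+0=0
L[12]='x': occ=3, LF[12]=C('x')+3=1+3=4
L[13]='y': occ=8, LF[13]=C('y')+8=8+8=16
L[14]='y': occ=9, LF[14]=C('y')+9=8+9=17
L[15]='x': occ=4, LF[15]=C('x')+4=1+4=5
L[16]='y': occ=10, LF[16]=C('y')+10=8+10=18
L[17]='y': occ=11, LF[17]=C('y')+11=8+11=19
L[18]='x': occ=5, LF[18]=C('x')+5=1+5=6
L[19]='y': occ=12, LF[19]=C('y')+12=8+12=20
L[20]='x': occ=6, LF[20]=C('x')+6=1+6=7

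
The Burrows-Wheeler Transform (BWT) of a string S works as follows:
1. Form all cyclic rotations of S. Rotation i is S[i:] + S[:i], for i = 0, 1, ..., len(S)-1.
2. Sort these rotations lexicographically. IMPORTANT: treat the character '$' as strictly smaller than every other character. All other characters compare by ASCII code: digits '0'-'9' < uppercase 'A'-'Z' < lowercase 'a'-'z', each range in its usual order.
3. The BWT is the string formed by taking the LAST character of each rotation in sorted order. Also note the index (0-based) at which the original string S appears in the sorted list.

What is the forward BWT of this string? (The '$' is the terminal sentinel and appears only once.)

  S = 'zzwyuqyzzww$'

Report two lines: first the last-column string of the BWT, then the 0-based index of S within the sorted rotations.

Answer: wuywzzwqzzy$
11

Derivation:
All 12 rotations (rotation i = S[i:]+S[:i]):
  rot[0] = zzwyuqyzzww$
  rot[1] = zwyuqyzzww$z
  rot[2] = wyuqyzzww$zz
  rot[3] = yuqyzzww$zzw
  rot[4] = uqyzzww$zzwy
  rot[5] = qyzzww$zzwyu
  rot[6] = yzzww$zzwyuq
  rot[7] = zzww$zzwyuqy
  rot[8] = zww$zzwyuqyz
  rot[9] = ww$zzwyuqyzz
  rot[10] = w$zzwyuqyzzw
  rot[11] = $zzwyuqyzzww
Sorted (with $ < everything):
  sorted[0] = $zzwyuqyzzww  (last char: 'w')
  sorted[1] = qyzzww$zzwyu  (last char: 'u')
  sorted[2] = uqyzzww$zzwy  (last char: 'y')
  sorted[3] = w$zzwyuqyzzw  (last char: 'w')
  sorted[4] = ww$zzwyuqyzz  (last char: 'z')
  sorted[5] = wyuqyzzww$zz  (last char: 'z')
  sorted[6] = yuqyzzww$zzw  (last char: 'w')
  sorted[7] = yzzww$zzwyuq  (last char: 'q')
  sorted[8] = zww$zzwyuqyz  (last char: 'z')
  sorted[9] = zwyuqyzzww$z  (last char: 'z')
  sorted[10] = zzww$zzwyuqy  (last char: 'y')
  sorted[11] = zzwyuqyzzww$  (last char: '$')
Last column: wuywzzwqzzy$
Original string S is at sorted index 11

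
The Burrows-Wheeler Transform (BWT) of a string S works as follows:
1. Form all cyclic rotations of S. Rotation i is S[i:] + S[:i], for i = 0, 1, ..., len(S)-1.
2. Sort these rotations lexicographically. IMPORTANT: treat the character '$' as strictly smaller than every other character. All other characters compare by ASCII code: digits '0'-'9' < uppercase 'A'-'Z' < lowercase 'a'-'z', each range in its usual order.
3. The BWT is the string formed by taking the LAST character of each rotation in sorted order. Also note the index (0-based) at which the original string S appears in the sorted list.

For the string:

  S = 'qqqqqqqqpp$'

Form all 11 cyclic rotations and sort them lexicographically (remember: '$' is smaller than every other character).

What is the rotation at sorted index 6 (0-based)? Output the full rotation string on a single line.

Answer: qqqqpp$qqqq

Derivation:
All 11 rotations (rotation i = S[i:]+S[:i]):
  rot[0] = qqqqqqqqpp$
  rot[1] = qqqqqqqpp$q
  rot[2] = qqqqqqpp$qq
  rot[3] = qqqqqpp$qqq
  rot[4] = qqqqpp$qqqq
  rot[5] = qqqpp$qqqqq
  rot[6] = qqpp$qqqqqq
  rot[7] = qpp$qqqqqqq
  rot[8] = pp$qqqqqqqq
  rot[9] = p$qqqqqqqqp
  rot[10] = $qqqqqqqqpp
Sorted (with $ < everything):
  sorted[0] = $qqqqqqqqpp
  sorted[1] = p$qqqqqqqqp
  sorted[2] = pp$qqqqqqqq
  sorted[3] = qpp$qqqqqqq
  sorted[4] = qqpp$qqqqqq
  sorted[5] = qqqpp$qqqqq
  sorted[6] = qqqqpp$qqqq
  sorted[7] = qqqqqpp$qqq
  sorted[8] = qqqqqqpp$qq
  sorted[9] = qqqqqqqpp$q
  sorted[10] = qqqqqqqqpp$
sorted[6] = qqqqpp$qqqq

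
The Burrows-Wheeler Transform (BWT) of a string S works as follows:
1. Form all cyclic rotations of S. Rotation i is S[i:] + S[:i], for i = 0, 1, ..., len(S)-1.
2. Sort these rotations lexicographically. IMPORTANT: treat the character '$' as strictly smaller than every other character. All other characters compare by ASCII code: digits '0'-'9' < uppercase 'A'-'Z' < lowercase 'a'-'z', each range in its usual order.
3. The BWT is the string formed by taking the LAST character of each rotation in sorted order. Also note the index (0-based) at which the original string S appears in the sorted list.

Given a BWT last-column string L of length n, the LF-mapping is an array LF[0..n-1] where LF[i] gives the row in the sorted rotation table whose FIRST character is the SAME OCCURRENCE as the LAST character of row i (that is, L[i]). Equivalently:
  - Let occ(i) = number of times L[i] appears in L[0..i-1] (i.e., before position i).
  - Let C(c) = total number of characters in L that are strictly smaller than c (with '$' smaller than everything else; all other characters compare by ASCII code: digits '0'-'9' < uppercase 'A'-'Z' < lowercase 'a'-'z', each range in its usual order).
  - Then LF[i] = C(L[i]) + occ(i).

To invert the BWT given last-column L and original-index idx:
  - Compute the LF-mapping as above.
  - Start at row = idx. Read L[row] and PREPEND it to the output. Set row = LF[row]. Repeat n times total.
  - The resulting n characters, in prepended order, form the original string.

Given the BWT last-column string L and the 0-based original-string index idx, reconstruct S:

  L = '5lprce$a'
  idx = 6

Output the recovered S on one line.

LF mapping: 1 5 6 7 3 4 0 2
Walk LF starting at row 6, prepending L[row]:
  step 1: row=6, L[6]='$', prepend. Next row=LF[6]=0
  step 2: row=0, L[0]='5', prepend. Next row=LF[0]=1
  step 3: row=1, L[1]='l', prepend. Next row=LF[1]=5
  step 4: row=5, L[5]='e', prepend. Next row=LF[5]=4
  step 5: row=4, L[4]='c', prepend. Next row=LF[4]=3
  step 6: row=3, L[3]='r', prepend. Next row=LF[3]=7
  step 7: row=7, L[7]='a', prepend. Next row=LF[7]=2
  step 8: row=2, L[2]='p', prepend. Next row=LF[2]=6
Reversed output: parcel5$

Answer: parcel5$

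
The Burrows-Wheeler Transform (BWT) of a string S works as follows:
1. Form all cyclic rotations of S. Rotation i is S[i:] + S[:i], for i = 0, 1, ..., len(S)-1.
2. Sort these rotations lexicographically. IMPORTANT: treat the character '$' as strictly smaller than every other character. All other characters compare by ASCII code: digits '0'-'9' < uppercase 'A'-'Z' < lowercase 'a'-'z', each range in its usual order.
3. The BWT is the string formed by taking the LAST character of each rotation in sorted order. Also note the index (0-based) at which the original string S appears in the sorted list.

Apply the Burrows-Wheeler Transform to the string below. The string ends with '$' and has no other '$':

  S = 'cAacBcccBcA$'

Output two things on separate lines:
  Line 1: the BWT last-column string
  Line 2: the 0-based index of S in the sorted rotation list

Answer: AccccAB$cacB
7

Derivation:
All 12 rotations (rotation i = S[i:]+S[:i]):
  rot[0] = cAacBcccBcA$
  rot[1] = AacBcccBcA$c
  rot[2] = acBcccBcA$cA
  rot[3] = cBcccBcA$cAa
  rot[4] = BcccBcA$cAac
  rot[5] = cccBcA$cAacB
  rot[6] = ccBcA$cAacBc
  rot[7] = cBcA$cAacBcc
  rot[8] = BcA$cAacBccc
  rot[9] = cA$cAacBcccB
  rot[10] = A$cAacBcccBc
  rot[11] = $cAacBcccBcA
Sorted (with $ < everything):
  sorted[0] = $cAacBcccBcA  (last char: 'A')
  sorted[1] = A$cAacBcccBc  (last char: 'c')
  sorted[2] = AacBcccBcA$c  (last char: 'c')
  sorted[3] = BcA$cAacBccc  (last char: 'c')
  sorted[4] = BcccBcA$cAac  (last char: 'c')
  sorted[5] = acBcccBcA$cA  (last char: 'A')
  sorted[6] = cA$cAacBcccB  (last char: 'B')
  sorted[7] = cAacBcccBcA$  (last char: '$')
  sorted[8] = cBcA$cAacBcc  (last char: 'c')
  sorted[9] = cBcccBcA$cAa  (last char: 'a')
  sorted[10] = ccBcA$cAacBc  (last char: 'c')
  sorted[11] = cccBcA$cAacB  (last char: 'B')
Last column: AccccAB$cacB
Original string S is at sorted index 7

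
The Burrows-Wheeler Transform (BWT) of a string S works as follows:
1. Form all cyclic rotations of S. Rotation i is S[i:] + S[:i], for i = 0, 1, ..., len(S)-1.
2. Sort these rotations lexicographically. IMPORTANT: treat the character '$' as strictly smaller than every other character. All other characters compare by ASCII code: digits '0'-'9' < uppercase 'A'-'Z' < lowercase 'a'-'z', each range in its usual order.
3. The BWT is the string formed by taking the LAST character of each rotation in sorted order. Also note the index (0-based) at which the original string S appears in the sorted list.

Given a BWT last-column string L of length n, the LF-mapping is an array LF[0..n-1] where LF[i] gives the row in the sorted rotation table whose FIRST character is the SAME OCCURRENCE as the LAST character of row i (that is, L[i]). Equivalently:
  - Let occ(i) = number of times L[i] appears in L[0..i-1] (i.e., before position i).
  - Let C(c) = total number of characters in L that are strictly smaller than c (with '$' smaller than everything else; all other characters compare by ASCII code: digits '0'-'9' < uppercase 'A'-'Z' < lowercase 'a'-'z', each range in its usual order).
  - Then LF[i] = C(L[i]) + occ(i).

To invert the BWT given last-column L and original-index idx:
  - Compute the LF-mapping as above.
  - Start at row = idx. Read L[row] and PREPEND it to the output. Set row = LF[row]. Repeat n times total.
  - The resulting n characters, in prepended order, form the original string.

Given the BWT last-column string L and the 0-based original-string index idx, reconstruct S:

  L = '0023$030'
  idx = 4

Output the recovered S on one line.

LF mapping: 1 2 5 6 0 3 7 4
Walk LF starting at row 4, prepending L[row]:
  step 1: row=4, L[4]='$', prepend. Next row=LF[4]=0
  step 2: row=0, L[0]='0', prepend. Next row=LF[0]=1
  step 3: row=1, L[1]='0', prepend. Next row=LF[1]=2
  step 4: row=2, L[2]='2', prepend. Next row=LF[2]=5
  step 5: row=5, L[5]='0', prepend. Next row=LF[5]=3
  step 6: row=3, L[3]='3', prepend. Next row=LF[3]=6
  step 7: row=6, L[6]='3', prepend. Next row=LF[6]=7
  step 8: row=7, L[7]='0', prepend. Next row=LF[7]=4
Reversed output: 0330200$

Answer: 0330200$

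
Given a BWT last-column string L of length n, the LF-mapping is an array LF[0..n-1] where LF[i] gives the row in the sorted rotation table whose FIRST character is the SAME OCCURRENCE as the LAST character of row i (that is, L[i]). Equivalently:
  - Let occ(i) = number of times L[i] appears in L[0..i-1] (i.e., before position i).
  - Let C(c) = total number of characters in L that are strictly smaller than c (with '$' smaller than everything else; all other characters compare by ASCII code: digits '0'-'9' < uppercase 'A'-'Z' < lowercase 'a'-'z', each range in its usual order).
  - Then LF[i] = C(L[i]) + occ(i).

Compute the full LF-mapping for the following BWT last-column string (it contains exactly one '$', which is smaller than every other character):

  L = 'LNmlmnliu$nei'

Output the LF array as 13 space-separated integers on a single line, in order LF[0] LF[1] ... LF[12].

Answer: 1 2 8 6 9 10 7 4 12 0 11 3 5

Derivation:
Char counts: '$':1, 'L':1, 'N':1, 'e':1, 'i':2, 'l':2, 'm':2, 'n':2, 'u':1
C (first-col start): C('$')=0, C('L')=1, C('N')=2, C('e')=3, C('i')=4, C('l')=6, C('m')=8, C('n')=10, C('u')=12
L[0]='L': occ=0, LF[0]=C('L')+0=1+0=1
L[1]='N': occ=0, LF[1]=C('N')+0=2+0=2
L[2]='m': occ=0, LF[2]=C('m')+0=8+0=8
L[3]='l': occ=0, LF[3]=C('l')+0=6+0=6
L[4]='m': occ=1, LF[4]=C('m')+1=8+1=9
L[5]='n': occ=0, LF[5]=C('n')+0=10+0=10
L[6]='l': occ=1, LF[6]=C('l')+1=6+1=7
L[7]='i': occ=0, LF[7]=C('i')+0=4+0=4
L[8]='u': occ=0, LF[8]=C('u')+0=12+0=12
L[9]='$': occ=0, LF[9]=C('$')+0=0+0=0
L[10]='n': occ=1, LF[10]=C('n')+1=10+1=11
L[11]='e': occ=0, LF[11]=C('e')+0=3+0=3
L[12]='i': occ=1, LF[12]=C('i')+1=4+1=5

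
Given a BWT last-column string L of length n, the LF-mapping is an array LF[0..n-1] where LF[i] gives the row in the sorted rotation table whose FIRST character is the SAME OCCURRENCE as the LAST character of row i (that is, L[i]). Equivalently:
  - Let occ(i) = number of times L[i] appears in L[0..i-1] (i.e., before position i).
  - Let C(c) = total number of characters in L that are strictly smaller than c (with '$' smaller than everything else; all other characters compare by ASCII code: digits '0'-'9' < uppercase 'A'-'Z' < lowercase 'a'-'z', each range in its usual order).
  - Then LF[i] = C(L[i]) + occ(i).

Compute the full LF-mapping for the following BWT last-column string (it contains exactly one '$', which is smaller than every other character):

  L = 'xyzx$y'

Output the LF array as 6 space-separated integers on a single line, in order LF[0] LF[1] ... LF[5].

Answer: 1 3 5 2 0 4

Derivation:
Char counts: '$':1, 'x':2, 'y':2, 'z':1
C (first-col start): C('$')=0, C('x')=1, C('y')=3, C('z')=5
L[0]='x': occ=0, LF[0]=C('x')+0=1+0=1
L[1]='y': occ=0, LF[1]=C('y')+0=3+0=3
L[2]='z': occ=0, LF[2]=C('z')+0=5+0=5
L[3]='x': occ=1, LF[3]=C('x')+1=1+1=2
L[4]='$': occ=0, LF[4]=C('$')+0=0+0=0
L[5]='y': occ=1, LF[5]=C('y')+1=3+1=4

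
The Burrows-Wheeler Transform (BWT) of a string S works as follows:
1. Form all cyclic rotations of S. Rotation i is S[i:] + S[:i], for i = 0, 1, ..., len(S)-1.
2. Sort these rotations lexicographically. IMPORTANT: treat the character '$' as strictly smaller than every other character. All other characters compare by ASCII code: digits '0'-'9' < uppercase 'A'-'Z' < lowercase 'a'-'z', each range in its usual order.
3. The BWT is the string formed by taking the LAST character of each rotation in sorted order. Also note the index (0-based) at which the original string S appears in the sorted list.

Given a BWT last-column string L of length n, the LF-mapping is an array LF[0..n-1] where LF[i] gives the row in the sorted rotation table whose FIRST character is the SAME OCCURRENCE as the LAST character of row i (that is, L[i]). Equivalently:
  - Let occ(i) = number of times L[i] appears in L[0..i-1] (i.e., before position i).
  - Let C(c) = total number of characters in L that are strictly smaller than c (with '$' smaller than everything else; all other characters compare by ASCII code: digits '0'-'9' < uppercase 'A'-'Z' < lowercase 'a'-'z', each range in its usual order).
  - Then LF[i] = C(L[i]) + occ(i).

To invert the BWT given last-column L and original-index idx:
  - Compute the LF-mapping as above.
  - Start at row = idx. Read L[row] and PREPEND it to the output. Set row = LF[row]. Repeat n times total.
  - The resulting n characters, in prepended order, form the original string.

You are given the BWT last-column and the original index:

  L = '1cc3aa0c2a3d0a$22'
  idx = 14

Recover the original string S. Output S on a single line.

Answer: c0ac02daa23a2c31$

Derivation:
LF mapping: 3 13 14 7 9 10 1 15 4 11 8 16 2 12 0 5 6
Walk LF starting at row 14, prepending L[row]:
  step 1: row=14, L[14]='$', prepend. Next row=LF[14]=0
  step 2: row=0, L[0]='1', prepend. Next row=LF[0]=3
  step 3: row=3, L[3]='3', prepend. Next row=LF[3]=7
  step 4: row=7, L[7]='c', prepend. Next row=LF[7]=15
  step 5: row=15, L[15]='2', prepend. Next row=LF[15]=5
  step 6: row=5, L[5]='a', prepend. Next row=LF[5]=10
  step 7: row=10, L[10]='3', prepend. Next row=LF[10]=8
  step 8: row=8, L[8]='2', prepend. Next row=LF[8]=4
  step 9: row=4, L[4]='a', prepend. Next row=LF[4]=9
  step 10: row=9, L[9]='a', prepend. Next row=LF[9]=11
  step 11: row=11, L[11]='d', prepend. Next row=LF[11]=16
  step 12: row=16, L[16]='2', prepend. Next row=LF[16]=6
  step 13: row=6, L[6]='0', prepend. Next row=LF[6]=1
  step 14: row=1, L[1]='c', prepend. Next row=LF[1]=13
  step 15: row=13, L[13]='a', prepend. Next row=LF[13]=12
  step 16: row=12, L[12]='0', prepend. Next row=LF[12]=2
  step 17: row=2, L[2]='c', prepend. Next row=LF[2]=14
Reversed output: c0ac02daa23a2c31$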